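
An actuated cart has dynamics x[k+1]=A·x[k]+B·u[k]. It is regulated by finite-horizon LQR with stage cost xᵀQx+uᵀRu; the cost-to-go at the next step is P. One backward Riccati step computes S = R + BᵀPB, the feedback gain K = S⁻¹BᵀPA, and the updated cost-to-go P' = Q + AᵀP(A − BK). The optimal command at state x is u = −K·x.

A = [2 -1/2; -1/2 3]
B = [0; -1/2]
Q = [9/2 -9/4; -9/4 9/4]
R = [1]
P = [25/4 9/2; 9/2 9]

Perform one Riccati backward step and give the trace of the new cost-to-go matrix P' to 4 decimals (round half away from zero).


BᵀP = [-2.2500 -4.5000]
S = R + BᵀPB = [1] + [2.2500] = [3.2500]
BᵀPA = [-2.2500 -12.3750]
K = S⁻¹·BᵀPA = [-0.6923 -3.8077]
A−BK = [2.0000 -0.5000; -0.8462 1.0962]
AᵀP(A−BK) = [16.6923 -0.1923; -0.1923 21.9423]
P' = Q + AᵀP(A−BK) = [21.1923 -2.4423; -2.4423 24.1923]
tr(P') = 45.3846

45.3846


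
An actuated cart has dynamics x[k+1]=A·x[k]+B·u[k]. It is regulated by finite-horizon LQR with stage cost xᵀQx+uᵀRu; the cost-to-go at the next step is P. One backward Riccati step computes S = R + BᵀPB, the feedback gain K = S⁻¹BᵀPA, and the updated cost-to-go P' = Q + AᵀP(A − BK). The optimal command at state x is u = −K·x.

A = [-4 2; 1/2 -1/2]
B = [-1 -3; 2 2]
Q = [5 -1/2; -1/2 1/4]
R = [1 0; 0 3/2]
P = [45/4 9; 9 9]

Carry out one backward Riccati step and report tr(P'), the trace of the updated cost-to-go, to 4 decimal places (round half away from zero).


BᵀP = [6.7500 9.0000; -15.7500 -9.0000]
S = R + BᵀPB = [1 0; 0 3/2] + [11.2500 -2.2500; -2.2500 29.2500] = [12.2500 -2.2500; -2.2500 30.7500]
BᵀPA = [-22.5000 9.0000; 58.5000 -27.0000]
K = S⁻¹·BᵀPA = [-1.5076 0.5812; 1.7921 -0.8355]
A−BK = [-0.1312 0.0747; -0.0691 0.0086]
AᵀP(A−BK) = [7.4902 -3.2944; -3.2944 1.4599]
P' = Q + AᵀP(A−BK) = [12.4902 -3.7944; -3.7944 1.7099]
tr(P') = 14.2001

14.2001


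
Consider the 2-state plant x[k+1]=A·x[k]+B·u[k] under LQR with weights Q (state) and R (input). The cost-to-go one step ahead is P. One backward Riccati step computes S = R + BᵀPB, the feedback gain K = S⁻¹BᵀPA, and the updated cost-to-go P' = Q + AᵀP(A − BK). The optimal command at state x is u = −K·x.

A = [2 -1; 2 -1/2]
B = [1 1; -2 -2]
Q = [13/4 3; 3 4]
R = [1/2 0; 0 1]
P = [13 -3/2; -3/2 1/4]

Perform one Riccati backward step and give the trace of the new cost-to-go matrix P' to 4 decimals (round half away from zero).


BᵀP = [16.0000 -2.0000; 16.0000 -2.0000]
S = R + BᵀPB = [1/2 0; 0 1] + [20.0000 20.0000; 20.0000 20.0000] = [20.5000 20.0000; 20.0000 21.0000]
BᵀPA = [28.0000 -15.0000; 28.0000 -15.0000]
K = S⁻¹·BᵀPA = [0.9180 -0.4918; 0.4590 -0.2459]
A−BK = [0.6230 -0.2623; 4.7541 -1.9754]
AᵀP(A−BK) = [2.4426 -1.0943; -1.0943 0.4969]
P' = Q + AᵀP(A−BK) = [5.6926 1.9057; 1.9057 4.4969]
tr(P') = 10.1895

10.1895


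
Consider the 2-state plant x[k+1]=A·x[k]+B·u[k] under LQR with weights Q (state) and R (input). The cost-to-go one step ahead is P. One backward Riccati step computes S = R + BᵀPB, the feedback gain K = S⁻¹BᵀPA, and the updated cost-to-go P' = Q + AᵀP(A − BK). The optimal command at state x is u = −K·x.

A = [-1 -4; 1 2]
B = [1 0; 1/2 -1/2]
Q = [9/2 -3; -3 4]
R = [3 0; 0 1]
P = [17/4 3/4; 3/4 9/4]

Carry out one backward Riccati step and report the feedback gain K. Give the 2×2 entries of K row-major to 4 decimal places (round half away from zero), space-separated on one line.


-0.4000 -1.9000 -0.7200 -1.6200

BᵀP = [4.6250 1.8750; -0.3750 -1.1250]
S = R + BᵀPB = [3 0; 0 1] + [5.5625 -0.9375; -0.9375 0.5625] = [8.5625 -0.9375; -0.9375 1.5625]
BᵀPA = [-2.7500 -14.7500; -0.7500 -0.7500]
K = S⁻¹·BᵀPA = [-0.4000 -1.9000; -0.7200 -1.6200]
A−BK = [-0.6000 -2.1000; 0.8400 2.1400]
AᵀP(A−BK) = [3.3600 10.5600; 10.5600 35.7600]
P' = Q + AᵀP(A−BK) = [7.8600 7.5600; 7.5600 39.7600]
tr(P') = 47.6200


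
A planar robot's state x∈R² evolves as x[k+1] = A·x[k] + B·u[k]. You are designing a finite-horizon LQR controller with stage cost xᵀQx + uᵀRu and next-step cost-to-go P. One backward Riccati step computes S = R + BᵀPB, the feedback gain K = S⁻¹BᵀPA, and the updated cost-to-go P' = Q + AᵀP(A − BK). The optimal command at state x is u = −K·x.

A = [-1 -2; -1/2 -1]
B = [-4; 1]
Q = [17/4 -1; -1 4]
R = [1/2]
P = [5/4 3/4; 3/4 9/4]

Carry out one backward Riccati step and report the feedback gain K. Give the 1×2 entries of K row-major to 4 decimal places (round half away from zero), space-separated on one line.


0.2761 0.5522

BᵀP = [-4.2500 -0.7500]
S = R + BᵀPB = [1/2] + [16.2500] = [16.7500]
BᵀPA = [4.6250 9.2500]
K = S⁻¹·BᵀPA = [0.2761 0.5522]
A−BK = [0.1045 0.2090; -0.7761 -1.5522]
AᵀP(A−BK) = [1.2854 2.5709; 2.5709 5.1418]
P' = Q + AᵀP(A−BK) = [5.5354 1.5709; 1.5709 9.1418]
tr(P') = 14.6772


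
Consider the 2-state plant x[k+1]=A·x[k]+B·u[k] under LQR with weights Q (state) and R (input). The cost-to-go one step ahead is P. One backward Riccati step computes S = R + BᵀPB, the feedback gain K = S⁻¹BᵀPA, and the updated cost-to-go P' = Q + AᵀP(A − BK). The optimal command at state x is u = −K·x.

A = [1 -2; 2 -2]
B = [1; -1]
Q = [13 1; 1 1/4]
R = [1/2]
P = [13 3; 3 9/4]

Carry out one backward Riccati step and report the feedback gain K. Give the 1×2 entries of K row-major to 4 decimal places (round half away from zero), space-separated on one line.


BᵀP = [10.0000 0.7500]
S = R + BᵀPB = [1/2] + [9.2500] = [9.7500]
BᵀPA = [11.5000 -21.5000]
K = S⁻¹·BᵀPA = [1.1795 -2.2051]
A−BK = [-0.1795 0.2051; 3.1795 -4.2051]
AᵀP(A−BK) = [20.4359 -27.6410; -27.6410 37.5897]
P' = Q + AᵀP(A−BK) = [33.4359 -26.6410; -26.6410 37.8397]
tr(P') = 71.2756

1.1795 -2.2051


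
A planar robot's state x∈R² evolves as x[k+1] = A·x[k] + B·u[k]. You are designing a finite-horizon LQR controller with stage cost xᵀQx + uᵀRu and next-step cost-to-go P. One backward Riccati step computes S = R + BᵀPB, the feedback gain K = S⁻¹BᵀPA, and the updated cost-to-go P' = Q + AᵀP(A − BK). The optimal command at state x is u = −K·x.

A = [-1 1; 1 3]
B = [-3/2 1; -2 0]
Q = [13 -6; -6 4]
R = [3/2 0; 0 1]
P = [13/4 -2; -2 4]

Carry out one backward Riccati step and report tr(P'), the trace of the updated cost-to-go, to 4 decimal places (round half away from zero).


23.6915

BᵀP = [-0.8750 -5.0000; 3.2500 -2.0000]
S = R + BᵀPB = [3/2 0; 0 1] + [11.3125 -0.8750; -0.8750 3.2500] = [12.8125 -0.8750; -0.8750 4.2500]
BᵀPA = [-4.1250 -15.8750; -5.2500 -2.7500]
K = S⁻¹·BᵀPA = [-0.4121 -1.3015; -1.3201 -0.9150]
A−BK = [-0.2980 -0.0373; 0.1758 0.3970]
AᵀP(A−BK) = [2.6193 2.5774; 2.5774 4.0722]
P' = Q + AᵀP(A−BK) = [15.6193 -3.4226; -3.4226 8.0722]
tr(P') = 23.6915


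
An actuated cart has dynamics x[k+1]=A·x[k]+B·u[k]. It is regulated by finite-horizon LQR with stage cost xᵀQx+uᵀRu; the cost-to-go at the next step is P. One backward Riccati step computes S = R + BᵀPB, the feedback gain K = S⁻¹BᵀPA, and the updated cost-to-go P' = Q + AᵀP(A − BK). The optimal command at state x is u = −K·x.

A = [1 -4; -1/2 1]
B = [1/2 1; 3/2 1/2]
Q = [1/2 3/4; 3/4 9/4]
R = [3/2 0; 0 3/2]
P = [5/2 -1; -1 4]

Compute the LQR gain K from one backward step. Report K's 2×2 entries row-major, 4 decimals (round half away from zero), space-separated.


-0.4884 1.3488 0.6802 -2.5930

BᵀP = [-0.2500 5.5000; 2.0000 1.0000]
S = R + BᵀPB = [3/2 0; 0 3/2] + [8.1250 2.5000; 2.5000 2.5000] = [9.6250 2.5000; 2.5000 4.0000]
BᵀPA = [-3.0000 6.5000; 1.5000 -7.0000]
K = S⁻¹·BᵀPA = [-0.4884 1.3488; 0.6802 -2.5930]
A−BK = [0.5640 -2.0814; -0.1076 0.2733]
AᵀP(A−BK) = [2.0145 -7.0640; -7.0640 25.0814]
P' = Q + AᵀP(A−BK) = [2.5145 -6.3140; -6.3140 27.3314]
tr(P') = 29.8459


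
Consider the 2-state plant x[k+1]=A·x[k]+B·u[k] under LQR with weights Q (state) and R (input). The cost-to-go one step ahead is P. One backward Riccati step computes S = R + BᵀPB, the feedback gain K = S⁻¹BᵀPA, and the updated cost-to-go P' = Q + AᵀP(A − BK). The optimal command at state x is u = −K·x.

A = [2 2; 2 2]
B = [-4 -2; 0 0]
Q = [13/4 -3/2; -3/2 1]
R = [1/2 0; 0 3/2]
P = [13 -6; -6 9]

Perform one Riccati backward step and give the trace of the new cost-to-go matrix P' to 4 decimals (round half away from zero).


BᵀP = [-52.0000 24.0000; -26.0000 12.0000]
S = R + BᵀPB = [1/2 0; 0 3/2] + [208.0000 104.0000; 104.0000 52.0000] = [208.5000 104.0000; 104.0000 53.5000]
BᵀPA = [-56.0000 -56.0000; -28.0000 -28.0000]
K = S⁻¹·BᵀPA = [-0.2480 -0.2480; -0.0413 -0.0413]
A−BK = [0.9255 0.9255; 2.0000 2.0000]
AᵀP(A−BK) = [24.9565 24.9565; 24.9565 24.9565]
P' = Q + AᵀP(A−BK) = [28.2065 23.4565; 23.4565 25.9565]
tr(P') = 54.1629

54.1629


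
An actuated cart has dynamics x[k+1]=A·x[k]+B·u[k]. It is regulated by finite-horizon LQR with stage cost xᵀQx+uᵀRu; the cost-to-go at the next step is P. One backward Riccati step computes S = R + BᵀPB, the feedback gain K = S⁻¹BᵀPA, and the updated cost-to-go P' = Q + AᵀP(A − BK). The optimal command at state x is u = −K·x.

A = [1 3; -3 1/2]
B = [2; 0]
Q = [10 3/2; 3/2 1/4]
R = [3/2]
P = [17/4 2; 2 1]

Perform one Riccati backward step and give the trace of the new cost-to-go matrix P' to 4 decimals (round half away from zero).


BᵀP = [8.5000 4.0000]
S = R + BᵀPB = [3/2] + [17.0000] = [18.5000]
BᵀPA = [-3.5000 27.5000]
K = S⁻¹·BᵀPA = [-0.1892 1.4865]
A−BK = [1.3784 0.0270; -3.0000 0.5000]
AᵀP(A−BK) = [0.5878 -0.5473; -0.5473 3.6216]
P' = Q + AᵀP(A−BK) = [10.5878 0.9527; 0.9527 3.8716]
tr(P') = 14.4595

14.4595


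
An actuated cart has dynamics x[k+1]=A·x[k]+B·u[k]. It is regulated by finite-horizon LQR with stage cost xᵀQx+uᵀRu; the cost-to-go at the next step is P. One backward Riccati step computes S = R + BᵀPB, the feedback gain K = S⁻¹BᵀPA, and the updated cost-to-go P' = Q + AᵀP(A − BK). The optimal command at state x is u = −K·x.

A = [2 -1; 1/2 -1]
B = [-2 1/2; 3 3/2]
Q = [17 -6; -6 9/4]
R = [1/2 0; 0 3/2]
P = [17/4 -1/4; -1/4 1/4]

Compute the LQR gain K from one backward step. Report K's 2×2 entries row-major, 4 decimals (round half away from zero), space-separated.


BᵀP = [-9.2500 1.2500; 1.7500 0.2500]
S = R + BᵀPB = [1/2 0; 0 3/2] + [22.2500 -2.7500; -2.7500 1.2500] = [22.7500 -2.7500; -2.7500 2.7500]
BᵀPA = [-17.8750 8.0000; 3.6250 -2.0000]
K = S⁻¹·BᵀPA = [-0.7125 0.3000; 0.6057 -0.4273]
A−BK = [0.2722 -0.1864; 1.7290 -1.2591]
AᵀP(A−BK) = [1.6310 -1.0886; -1.0886 0.7455]
P' = Q + AᵀP(A−BK) = [18.6310 -7.0886; -7.0886 2.9955]
tr(P') = 21.6264

-0.7125 0.3000 0.6057 -0.4273


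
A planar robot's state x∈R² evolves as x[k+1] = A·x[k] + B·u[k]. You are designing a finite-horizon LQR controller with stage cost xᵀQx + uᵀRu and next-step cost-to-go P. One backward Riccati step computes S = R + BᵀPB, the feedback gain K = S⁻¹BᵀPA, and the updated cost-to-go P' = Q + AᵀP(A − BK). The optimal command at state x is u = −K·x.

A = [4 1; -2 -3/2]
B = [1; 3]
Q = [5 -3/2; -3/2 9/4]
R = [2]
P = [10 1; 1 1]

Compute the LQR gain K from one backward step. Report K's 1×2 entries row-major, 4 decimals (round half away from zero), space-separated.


1.6296 0.2593

BᵀP = [13.0000 4.0000]
S = R + BᵀPB = [2] + [25.0000] = [27.0000]
BᵀPA = [44.0000 7.0000]
K = S⁻¹·BᵀPA = [1.6296 0.2593]
A−BK = [2.3704 0.7407; -6.8889 -2.2778]
AᵀP(A−BK) = [76.2963 23.5926; 23.5926 7.4352]
P' = Q + AᵀP(A−BK) = [81.2963 22.0926; 22.0926 9.6852]
tr(P') = 90.9815


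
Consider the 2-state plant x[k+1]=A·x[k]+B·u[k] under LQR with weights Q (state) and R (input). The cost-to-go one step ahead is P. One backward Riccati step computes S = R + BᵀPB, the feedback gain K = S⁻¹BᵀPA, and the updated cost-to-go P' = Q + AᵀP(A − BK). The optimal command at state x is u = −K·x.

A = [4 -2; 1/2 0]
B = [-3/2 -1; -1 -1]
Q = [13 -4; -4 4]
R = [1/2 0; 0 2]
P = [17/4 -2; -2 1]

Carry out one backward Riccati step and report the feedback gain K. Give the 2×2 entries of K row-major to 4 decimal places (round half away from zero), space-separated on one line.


-3.0925 1.6416 -0.3555 0.1850

BᵀP = [-4.3750 2.0000; -2.2500 1.0000]
S = R + BᵀPB = [1/2 0; 0 2] + [4.5625 2.3750; 2.3750 1.2500] = [5.0625 2.3750; 2.3750 3.2500]
BᵀPA = [-16.5000 8.7500; -8.5000 4.5000]
K = S⁻¹·BᵀPA = [-3.0925 1.6416; -0.3555 0.1850]
A−BK = [-0.9942 0.6474; -2.9480 1.8266]
AᵀP(A−BK) = [6.2023 -3.3410; -3.3410 1.8035]
P' = Q + AᵀP(A−BK) = [19.2023 -7.3410; -7.3410 5.8035]
tr(P') = 25.0058


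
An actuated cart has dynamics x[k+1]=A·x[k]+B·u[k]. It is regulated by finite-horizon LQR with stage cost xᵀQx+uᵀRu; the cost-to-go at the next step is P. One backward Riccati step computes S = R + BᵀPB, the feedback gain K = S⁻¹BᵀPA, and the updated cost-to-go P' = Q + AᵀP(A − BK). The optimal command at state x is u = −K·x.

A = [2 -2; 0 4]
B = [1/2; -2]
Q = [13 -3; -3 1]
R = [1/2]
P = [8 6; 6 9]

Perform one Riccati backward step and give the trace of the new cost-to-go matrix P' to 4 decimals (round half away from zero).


BᵀP = [-8.0000 -15.0000]
S = R + BᵀPB = [1/2] + [26.0000] = [26.5000]
BᵀPA = [-16.0000 -44.0000]
K = S⁻¹·BᵀPA = [-0.6038 -1.6604]
A−BK = [2.3019 -1.1698; -1.2075 0.6792]
AᵀP(A−BK) = [22.3396 -10.5660; -10.5660 6.9434]
P' = Q + AᵀP(A−BK) = [35.3396 -13.5660; -13.5660 7.9434]
tr(P') = 43.2830

43.2830


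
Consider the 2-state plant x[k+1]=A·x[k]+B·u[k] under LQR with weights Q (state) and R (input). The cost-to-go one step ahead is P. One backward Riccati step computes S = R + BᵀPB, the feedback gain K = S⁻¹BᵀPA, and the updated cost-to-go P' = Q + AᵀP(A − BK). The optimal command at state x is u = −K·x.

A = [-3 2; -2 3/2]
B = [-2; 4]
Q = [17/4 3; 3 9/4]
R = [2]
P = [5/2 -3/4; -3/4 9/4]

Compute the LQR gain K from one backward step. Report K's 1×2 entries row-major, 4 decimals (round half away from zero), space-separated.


BᵀP = [-8.0000 10.5000]
S = R + BᵀPB = [2] + [58.0000] = [60.0000]
BᵀPA = [3.0000 -0.2500]
K = S⁻¹·BᵀPA = [0.0500 -0.0042]
A−BK = [-2.9000 1.9917; -2.2000 1.5167]
AᵀP(A−BK) = [22.3500 -15.3625; -15.3625 10.5615]
P' = Q + AᵀP(A−BK) = [26.6000 -12.3625; -12.3625 12.8115]
tr(P') = 39.4115

0.0500 -0.0042


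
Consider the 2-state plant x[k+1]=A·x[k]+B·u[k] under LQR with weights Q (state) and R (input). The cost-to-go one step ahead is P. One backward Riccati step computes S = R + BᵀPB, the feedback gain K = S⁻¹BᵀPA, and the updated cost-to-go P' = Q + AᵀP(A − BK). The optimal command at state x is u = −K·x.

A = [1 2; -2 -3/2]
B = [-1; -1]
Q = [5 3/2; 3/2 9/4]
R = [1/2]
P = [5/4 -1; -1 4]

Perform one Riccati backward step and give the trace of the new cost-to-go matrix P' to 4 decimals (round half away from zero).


BᵀP = [-0.2500 -3.0000]
S = R + BᵀPB = [1/2] + [3.2500] = [3.7500]
BᵀPA = [5.7500 4.0000]
K = S⁻¹·BᵀPA = [1.5333 1.0667]
A−BK = [2.5333 3.0667; -0.4667 -0.4333]
AᵀP(A−BK) = [12.4333 13.8667; 13.8667 15.7333]
P' = Q + AᵀP(A−BK) = [17.4333 15.3667; 15.3667 17.9833]
tr(P') = 35.4167

35.4167


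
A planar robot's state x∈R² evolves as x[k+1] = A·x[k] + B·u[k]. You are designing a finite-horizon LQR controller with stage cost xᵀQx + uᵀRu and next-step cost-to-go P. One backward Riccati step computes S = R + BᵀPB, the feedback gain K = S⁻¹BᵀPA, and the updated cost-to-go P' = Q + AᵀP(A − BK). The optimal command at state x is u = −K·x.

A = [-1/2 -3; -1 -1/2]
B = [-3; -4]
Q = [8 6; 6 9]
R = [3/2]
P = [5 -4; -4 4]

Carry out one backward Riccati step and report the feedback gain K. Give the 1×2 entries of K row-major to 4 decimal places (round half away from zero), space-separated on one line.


BᵀP = [1.0000 -4.0000]
S = R + BᵀPB = [3/2] + [13.0000] = [14.5000]
BᵀPA = [3.5000 -1.0000]
K = S⁻¹·BᵀPA = [0.2414 -0.0690]
A−BK = [0.2241 -3.2069; -0.0345 -0.7759]
AᵀP(A−BK) = [0.4052 -3.2586; -3.2586 33.9310]
P' = Q + AᵀP(A−BK) = [8.4052 2.7414; 2.7414 42.9310]
tr(P') = 51.3362

0.2414 -0.0690


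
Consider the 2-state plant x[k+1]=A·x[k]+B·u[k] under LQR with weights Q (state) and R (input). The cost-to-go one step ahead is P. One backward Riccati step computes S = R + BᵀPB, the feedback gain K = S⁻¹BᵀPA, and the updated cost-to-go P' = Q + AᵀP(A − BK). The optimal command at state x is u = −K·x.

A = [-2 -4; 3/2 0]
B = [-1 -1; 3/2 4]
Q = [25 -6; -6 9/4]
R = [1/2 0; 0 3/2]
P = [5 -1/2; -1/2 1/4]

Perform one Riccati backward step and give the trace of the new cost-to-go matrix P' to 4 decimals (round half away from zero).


39.0444

BᵀP = [-5.7500 0.8750; -7.0000 1.5000]
S = R + BᵀPB = [1/2 0; 0 3/2] + [7.0625 9.2500; 9.2500 13.0000] = [7.5625 9.2500; 9.2500 14.5000]
BᵀPA = [12.8125 23.0000; 16.2500 28.0000]
K = S⁻¹·BᵀPA = [1.4721 3.0921; 0.1816 -0.0415]
A−BK = [-0.3463 -0.9494; -1.4345 -4.4721]
AᵀP(A−BK) = [1.7503 4.0571; 4.0571 10.0441]
P' = Q + AᵀP(A−BK) = [26.7503 -1.9429; -1.9429 12.2941]
tr(P') = 39.0444


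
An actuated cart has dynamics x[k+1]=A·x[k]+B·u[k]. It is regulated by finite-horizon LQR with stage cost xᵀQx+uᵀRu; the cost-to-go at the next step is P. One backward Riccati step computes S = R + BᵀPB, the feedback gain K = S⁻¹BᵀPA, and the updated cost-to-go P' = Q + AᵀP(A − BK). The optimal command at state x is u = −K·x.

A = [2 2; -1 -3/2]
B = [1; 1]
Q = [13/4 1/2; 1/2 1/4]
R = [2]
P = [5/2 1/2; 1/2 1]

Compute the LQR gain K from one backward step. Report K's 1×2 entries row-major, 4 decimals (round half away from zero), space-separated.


0.6923 0.5769

BᵀP = [3.0000 1.5000]
S = R + BᵀPB = [2] + [4.5000] = [6.5000]
BᵀPA = [4.5000 3.7500]
K = S⁻¹·BᵀPA = [0.6923 0.5769]
A−BK = [1.3077 1.4231; -1.6923 -2.0769]
AᵀP(A−BK) = [5.8846 6.4038; 6.4038 7.0865]
P' = Q + AᵀP(A−BK) = [9.1346 6.9038; 6.9038 7.3365]
tr(P') = 16.4712


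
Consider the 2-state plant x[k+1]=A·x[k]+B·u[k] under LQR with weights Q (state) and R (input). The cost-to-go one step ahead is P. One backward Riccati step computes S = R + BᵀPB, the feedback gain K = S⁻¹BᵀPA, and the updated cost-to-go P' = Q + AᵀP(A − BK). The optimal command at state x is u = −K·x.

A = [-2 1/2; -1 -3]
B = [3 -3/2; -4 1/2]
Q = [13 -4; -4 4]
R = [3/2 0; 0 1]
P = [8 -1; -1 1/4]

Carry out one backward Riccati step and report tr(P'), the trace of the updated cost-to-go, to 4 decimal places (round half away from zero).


BᵀP = [28.0000 -4.0000; -12.5000 1.6250]
S = R + BᵀPB = [3/2 0; 0 1] + [100.0000 -44.0000; -44.0000 19.5625] = [101.5000 -44.0000; -44.0000 20.5625]
BᵀPA = [-52.0000 26.0000; 23.3750 -11.1250]
K = S⁻¹·BᵀPA = [-0.2697 0.2987; 0.5597 0.0980]
A−BK = [-0.3514 -0.2489; -2.3586 -1.8544]
AᵀP(A−BK) = [1.1433 0.4885; 0.4885 0.5756]
P' = Q + AᵀP(A−BK) = [14.1433 -3.5115; -3.5115 4.5756]
tr(P') = 18.7189

18.7189


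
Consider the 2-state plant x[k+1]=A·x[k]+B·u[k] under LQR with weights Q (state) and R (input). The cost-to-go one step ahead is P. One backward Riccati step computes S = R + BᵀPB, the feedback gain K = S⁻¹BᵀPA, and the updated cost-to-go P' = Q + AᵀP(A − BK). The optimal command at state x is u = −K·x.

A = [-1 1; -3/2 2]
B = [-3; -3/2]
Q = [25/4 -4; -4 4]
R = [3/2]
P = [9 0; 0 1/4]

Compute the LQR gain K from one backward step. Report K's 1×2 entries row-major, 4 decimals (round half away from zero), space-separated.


BᵀP = [-27.0000 -0.3750]
S = R + BᵀPB = [3/2] + [81.5625] = [83.0625]
BᵀPA = [27.5625 -27.7500]
K = S⁻¹·BᵀPA = [0.3318 -0.3341]
A−BK = [-0.0045 -0.0023; -1.0023 1.4989]
AᵀP(A−BK) = [0.4165 -0.5418; -0.5418 0.7291]
P' = Q + AᵀP(A−BK) = [6.6665 -4.5418; -4.5418 4.7291]
tr(P') = 11.3956

0.3318 -0.3341


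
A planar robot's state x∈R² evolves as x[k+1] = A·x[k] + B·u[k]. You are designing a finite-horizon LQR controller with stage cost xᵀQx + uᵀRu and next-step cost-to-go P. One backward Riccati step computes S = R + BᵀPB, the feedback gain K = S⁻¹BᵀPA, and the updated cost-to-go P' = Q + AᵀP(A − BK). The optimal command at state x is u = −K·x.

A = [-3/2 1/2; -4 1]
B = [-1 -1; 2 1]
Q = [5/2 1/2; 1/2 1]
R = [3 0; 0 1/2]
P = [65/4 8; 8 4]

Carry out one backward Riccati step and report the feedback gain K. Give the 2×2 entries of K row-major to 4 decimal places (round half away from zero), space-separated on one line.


-0.3455 0.0935 5.9919 -1.7154

BᵀP = [-0.2500 0.0000; -8.2500 -4.0000]
S = R + BᵀPB = [3 0; 0 1/2] + [0.2500 0.2500; 0.2500 4.2500] = [3.2500 0.2500; 0.2500 4.7500]
BᵀPA = [0.3750 -0.1250; 28.3750 -8.1250]
K = S⁻¹·BᵀPA = [-0.3455 0.0935; 5.9919 -1.7154]
A−BK = [4.1463 -1.1220; -9.3008 2.5285]
AᵀP(A−BK) = [26.6728 -7.5467; -7.5467 2.1362]
P' = Q + AᵀP(A−BK) = [29.1728 -7.0467; -7.0467 3.1362]
tr(P') = 32.3089


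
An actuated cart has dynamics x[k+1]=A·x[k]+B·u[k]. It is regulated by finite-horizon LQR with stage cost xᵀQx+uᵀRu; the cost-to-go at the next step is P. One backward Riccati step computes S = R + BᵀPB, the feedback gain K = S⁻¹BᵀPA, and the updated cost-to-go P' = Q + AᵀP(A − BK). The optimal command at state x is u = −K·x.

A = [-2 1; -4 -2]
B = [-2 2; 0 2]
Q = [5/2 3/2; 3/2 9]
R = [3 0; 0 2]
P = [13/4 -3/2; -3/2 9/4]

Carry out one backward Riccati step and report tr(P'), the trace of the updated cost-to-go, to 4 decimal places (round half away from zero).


BᵀP = [-6.5000 3.0000; 3.5000 1.5000]
S = R + BᵀPB = [3 0; 0 2] + [13.0000 -7.0000; -7.0000 10.0000] = [16.0000 -7.0000; -7.0000 12.0000]
BᵀPA = [1.0000 -12.5000; -13.0000 0.5000]
K = S⁻¹·BᵀPA = [-0.5524 -1.0245; -1.4056 -0.5559]
A−BK = [-0.2937 0.0629; -1.1888 -0.8881]
AᵀP(A−BK) = [7.2797 5.2972; 5.2972 5.7220]
P' = Q + AᵀP(A−BK) = [9.7797 6.7972; 6.7972 14.7220]
tr(P') = 24.5017

24.5017


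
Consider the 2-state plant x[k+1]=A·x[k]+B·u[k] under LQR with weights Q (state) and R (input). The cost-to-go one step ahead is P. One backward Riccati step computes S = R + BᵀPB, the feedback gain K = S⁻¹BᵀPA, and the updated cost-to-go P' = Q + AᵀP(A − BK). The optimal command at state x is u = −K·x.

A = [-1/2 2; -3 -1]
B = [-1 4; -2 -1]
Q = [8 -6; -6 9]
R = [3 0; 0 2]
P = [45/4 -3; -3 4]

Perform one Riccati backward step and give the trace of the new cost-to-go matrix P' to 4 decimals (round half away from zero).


22.5752

BᵀP = [-5.2500 -5.0000; 48.0000 -16.0000]
S = R + BᵀPB = [3 0; 0 2] + [15.2500 -16.0000; -16.0000 208.0000] = [18.2500 -16.0000; -16.0000 210.0000]
BᵀPA = [17.6250 -5.5000; 24.0000 112.0000]
K = S⁻¹·BᵀPA = [1.1422 0.1781; 0.2013 0.5469]
A−BK = [-0.1630 -0.0095; -0.5142 -0.0969]
AᵀP(A−BK) = [4.8488 0.9852; 0.9852 0.7264]
P' = Q + AᵀP(A−BK) = [12.8488 -5.0148; -5.0148 9.7264]
tr(P') = 22.5752


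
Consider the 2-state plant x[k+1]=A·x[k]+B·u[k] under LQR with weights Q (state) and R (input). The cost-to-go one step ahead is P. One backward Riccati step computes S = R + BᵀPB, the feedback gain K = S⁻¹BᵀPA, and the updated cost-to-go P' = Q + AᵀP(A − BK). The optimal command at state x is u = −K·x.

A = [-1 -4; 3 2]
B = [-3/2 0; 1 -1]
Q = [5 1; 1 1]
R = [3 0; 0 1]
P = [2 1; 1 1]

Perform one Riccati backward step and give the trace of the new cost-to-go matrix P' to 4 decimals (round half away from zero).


BᵀP = [-2.0000 -0.5000; -1.0000 -1.0000]
S = R + BᵀPB = [3 0; 0 1] + [2.5000 0.5000; 0.5000 1.0000] = [5.5000 0.5000; 0.5000 2.0000]
BᵀPA = [0.5000 7.0000; -2.0000 2.0000]
K = S⁻¹·BᵀPA = [0.1860 1.2093; -1.0465 0.6977]
A−BK = [-0.7209 -2.1860; 1.7674 1.4884]
AᵀP(A−BK) = [2.8140 0.7907; 0.7907 10.1395]
P' = Q + AᵀP(A−BK) = [7.8140 1.7907; 1.7907 11.1395]
tr(P') = 18.9535

18.9535


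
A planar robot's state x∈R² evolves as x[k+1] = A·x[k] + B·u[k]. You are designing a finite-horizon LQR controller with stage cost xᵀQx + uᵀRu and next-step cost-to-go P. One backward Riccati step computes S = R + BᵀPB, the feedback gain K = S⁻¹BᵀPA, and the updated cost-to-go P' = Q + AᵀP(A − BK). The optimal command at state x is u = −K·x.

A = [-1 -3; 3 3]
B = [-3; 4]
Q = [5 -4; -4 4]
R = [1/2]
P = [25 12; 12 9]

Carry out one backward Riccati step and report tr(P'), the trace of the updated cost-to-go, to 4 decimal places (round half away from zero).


43.5521

BᵀP = [-27.0000 0.0000]
S = R + BᵀPB = [1/2] + [81.0000] = [81.5000]
BᵀPA = [27.0000 81.0000]
K = S⁻¹·BᵀPA = [0.3313 0.9939]
A−BK = [-0.0061 -0.0184; 1.6748 -0.9755]
AᵀP(A−BK) = [25.0552 -14.8344; -14.8344 9.4969]
P' = Q + AᵀP(A−BK) = [30.0552 -18.8344; -18.8344 13.4969]
tr(P') = 43.5521


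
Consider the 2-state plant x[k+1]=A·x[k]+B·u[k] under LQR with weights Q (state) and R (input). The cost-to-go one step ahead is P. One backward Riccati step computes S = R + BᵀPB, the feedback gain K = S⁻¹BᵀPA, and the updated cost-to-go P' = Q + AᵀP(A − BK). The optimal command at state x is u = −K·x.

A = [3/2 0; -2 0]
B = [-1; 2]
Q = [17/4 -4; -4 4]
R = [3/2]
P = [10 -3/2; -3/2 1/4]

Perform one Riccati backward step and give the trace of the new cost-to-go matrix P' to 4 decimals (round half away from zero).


10.8986

BᵀP = [-13.0000 2.0000]
S = R + BᵀPB = [3/2] + [17.0000] = [18.5000]
BᵀPA = [-23.5000 0.0000]
K = S⁻¹·BᵀPA = [-1.2703 0.0000]
A−BK = [0.2297 0.0000; 0.5405 0.0000]
AᵀP(A−BK) = [2.6486 0.0000; 0.0000 0.0000]
P' = Q + AᵀP(A−BK) = [6.8986 -4.0000; -4.0000 4.0000]
tr(P') = 10.8986


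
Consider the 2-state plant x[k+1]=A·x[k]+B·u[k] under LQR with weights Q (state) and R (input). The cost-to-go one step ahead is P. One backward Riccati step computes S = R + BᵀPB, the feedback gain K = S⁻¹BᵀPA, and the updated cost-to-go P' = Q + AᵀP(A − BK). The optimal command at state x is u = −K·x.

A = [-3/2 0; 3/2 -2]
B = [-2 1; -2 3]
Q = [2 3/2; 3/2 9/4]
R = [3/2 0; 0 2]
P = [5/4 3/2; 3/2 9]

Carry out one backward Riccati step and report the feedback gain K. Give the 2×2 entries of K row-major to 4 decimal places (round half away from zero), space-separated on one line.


BᵀP = [-5.5000 -21.0000; 5.7500 28.5000]
S = R + BᵀPB = [3/2 0; 0 2] + [53.0000 -68.5000; -68.5000 91.2500] = [54.5000 -68.5000; -68.5000 93.2500]
BᵀPA = [-23.2500 42.0000; 34.1250 -57.0000]
K = S⁻¹·BᵀPA = [0.4348 0.0308; 0.6853 -0.5887]
A−BK = [-1.3158 0.6502; 0.3136 -0.1725]
AᵀP(A−BK) = [3.0341 -1.6967; -1.6967 1.1542]
P' = Q + AᵀP(A−BK) = [5.0341 -0.1967; -0.1967 3.4042]
tr(P') = 8.4384

0.4348 0.0308 0.6853 -0.5887


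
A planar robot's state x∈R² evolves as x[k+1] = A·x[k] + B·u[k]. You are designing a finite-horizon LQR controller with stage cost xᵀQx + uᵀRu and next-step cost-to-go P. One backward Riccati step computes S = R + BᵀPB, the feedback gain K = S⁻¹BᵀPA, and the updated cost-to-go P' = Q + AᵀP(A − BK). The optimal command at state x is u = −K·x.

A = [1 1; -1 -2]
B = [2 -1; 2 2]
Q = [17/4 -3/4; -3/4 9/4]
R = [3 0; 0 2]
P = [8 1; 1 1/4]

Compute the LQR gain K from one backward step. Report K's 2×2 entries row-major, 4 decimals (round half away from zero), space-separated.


0.2662 0.1871 -0.2914 -0.3669

BᵀP = [18.0000 2.5000; -6.0000 -0.5000]
S = R + BᵀPB = [3 0; 0 2] + [41.0000 -13.0000; -13.0000 5.0000] = [44.0000 -13.0000; -13.0000 7.0000]
BᵀPA = [15.5000 13.0000; -5.5000 -5.0000]
K = S⁻¹·BᵀPA = [0.2662 0.1871; -0.2914 -0.3669]
A−BK = [0.1763 0.2590; -0.9496 -1.6403]
AᵀP(A−BK) = [0.5216 0.5827; 0.5827 0.7338]
P' = Q + AᵀP(A−BK) = [4.7716 -0.1673; -0.1673 2.9838]
tr(P') = 7.7554


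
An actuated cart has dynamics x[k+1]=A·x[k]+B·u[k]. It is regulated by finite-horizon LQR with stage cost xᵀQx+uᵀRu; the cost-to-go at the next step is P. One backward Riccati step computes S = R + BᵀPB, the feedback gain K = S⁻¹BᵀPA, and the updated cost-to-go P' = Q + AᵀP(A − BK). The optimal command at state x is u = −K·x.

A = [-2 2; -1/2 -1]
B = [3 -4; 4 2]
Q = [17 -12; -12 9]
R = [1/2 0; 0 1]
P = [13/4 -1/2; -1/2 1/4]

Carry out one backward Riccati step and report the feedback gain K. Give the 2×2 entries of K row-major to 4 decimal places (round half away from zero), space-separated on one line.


BᵀP = [7.7500 -0.5000; -14.0000 2.5000]
S = R + BᵀPB = [1/2 0; 0 1] + [21.2500 -32.0000; -32.0000 61.0000] = [21.7500 -32.0000; -32.0000 62.0000]
BᵀPA = [-15.2500 16.0000; 26.7500 -30.5000]
K = S⁻¹·BᵀPA = [-0.2758 0.0493; 0.2891 -0.4665]
A−BK = [-0.0162 -0.0139; 0.0250 -0.2643]
AᵀP(A−BK) = [0.1230 -0.1445; -0.1445 0.2332]
P' = Q + AᵀP(A−BK) = [17.1230 -12.1445; -12.1445 9.2332]
tr(P') = 26.3563

-0.2758 0.0493 0.2891 -0.4665


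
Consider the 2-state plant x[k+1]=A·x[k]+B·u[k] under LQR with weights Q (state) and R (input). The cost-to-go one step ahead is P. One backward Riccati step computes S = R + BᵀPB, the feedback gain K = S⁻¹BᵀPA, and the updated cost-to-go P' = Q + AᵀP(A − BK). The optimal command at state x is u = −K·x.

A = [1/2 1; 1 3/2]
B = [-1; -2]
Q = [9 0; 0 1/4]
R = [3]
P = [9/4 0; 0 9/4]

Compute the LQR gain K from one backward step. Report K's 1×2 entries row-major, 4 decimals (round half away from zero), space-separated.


-0.3947 -0.6316

BᵀP = [-2.2500 -4.5000]
S = R + BᵀPB = [3] + [11.2500] = [14.2500]
BᵀPA = [-5.6250 -9.0000]
K = S⁻¹·BᵀPA = [-0.3947 -0.6316]
A−BK = [0.1053 0.3684; 0.2105 0.2368]
AᵀP(A−BK) = [0.5921 0.9474; 0.9474 1.6283]
P' = Q + AᵀP(A−BK) = [9.5921 0.9474; 0.9474 1.8783]
tr(P') = 11.4704


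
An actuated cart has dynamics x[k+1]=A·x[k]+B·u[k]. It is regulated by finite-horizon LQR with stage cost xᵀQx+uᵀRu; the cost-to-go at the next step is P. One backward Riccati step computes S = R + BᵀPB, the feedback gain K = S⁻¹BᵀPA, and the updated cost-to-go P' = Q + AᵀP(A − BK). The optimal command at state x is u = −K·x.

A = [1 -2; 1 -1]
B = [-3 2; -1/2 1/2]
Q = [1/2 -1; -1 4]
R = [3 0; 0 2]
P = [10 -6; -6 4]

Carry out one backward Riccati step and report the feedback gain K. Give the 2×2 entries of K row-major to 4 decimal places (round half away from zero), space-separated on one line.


-0.0792 0.3083 0.1083 -0.3167

BᵀP = [-27.0000 16.0000; 17.0000 -10.0000]
S = R + BᵀPB = [3 0; 0 2] + [73.0000 -46.0000; -46.0000 29.0000] = [76.0000 -46.0000; -46.0000 31.0000]
BᵀPA = [-11.0000 38.0000; 7.0000 -24.0000]
K = S⁻¹·BᵀPA = [-0.0792 0.3083; 0.1083 -0.3167]
A−BK = [0.5458 -0.4417; 0.9063 -0.6875]
AᵀP(A−BK) = [0.3708 -0.3917; -0.3917 0.6833]
P' = Q + AᵀP(A−BK) = [0.8708 -1.3917; -1.3917 4.6833]
tr(P') = 5.5542


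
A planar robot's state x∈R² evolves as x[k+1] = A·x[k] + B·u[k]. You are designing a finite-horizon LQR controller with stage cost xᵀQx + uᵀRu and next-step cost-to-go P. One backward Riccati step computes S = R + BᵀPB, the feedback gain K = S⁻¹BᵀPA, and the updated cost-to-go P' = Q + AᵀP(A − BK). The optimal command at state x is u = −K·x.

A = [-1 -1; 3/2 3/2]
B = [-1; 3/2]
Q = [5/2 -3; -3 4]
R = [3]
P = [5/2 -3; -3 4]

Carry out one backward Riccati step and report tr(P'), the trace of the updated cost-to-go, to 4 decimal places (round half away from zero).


BᵀP = [-7.0000 9.0000]
S = R + BᵀPB = [3] + [20.5000] = [23.5000]
BᵀPA = [20.5000 20.5000]
K = S⁻¹·BᵀPA = [0.8723 0.8723]
A−BK = [-0.1277 -0.1277; 0.1915 0.1915]
AᵀP(A−BK) = [2.6170 2.6170; 2.6170 2.6170]
P' = Q + AᵀP(A−BK) = [5.1170 -0.3830; -0.3830 6.6170]
tr(P') = 11.7340

11.7340


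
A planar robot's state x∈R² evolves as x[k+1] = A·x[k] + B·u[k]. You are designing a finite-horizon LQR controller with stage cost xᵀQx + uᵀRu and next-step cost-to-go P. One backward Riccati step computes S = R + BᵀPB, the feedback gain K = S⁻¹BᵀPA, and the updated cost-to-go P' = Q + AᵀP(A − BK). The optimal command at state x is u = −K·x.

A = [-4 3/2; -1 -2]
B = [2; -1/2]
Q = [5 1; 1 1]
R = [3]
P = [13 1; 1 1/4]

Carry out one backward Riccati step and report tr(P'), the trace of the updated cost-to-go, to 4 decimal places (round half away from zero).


BᵀP = [25.5000 1.8750]
S = R + BᵀPB = [3] + [50.0625] = [53.0625]
BᵀPA = [-103.8750 34.5000]
K = S⁻¹·BᵀPA = [-1.9576 0.6502]
A−BK = [-0.0848 0.1996; -1.9788 -1.6749]
AᵀP(A−BK) = [12.9046 -3.4629; -3.4629 1.8189]
P' = Q + AᵀP(A−BK) = [17.9046 -2.4629; -2.4629 2.8189]
tr(P') = 20.7235

20.7235


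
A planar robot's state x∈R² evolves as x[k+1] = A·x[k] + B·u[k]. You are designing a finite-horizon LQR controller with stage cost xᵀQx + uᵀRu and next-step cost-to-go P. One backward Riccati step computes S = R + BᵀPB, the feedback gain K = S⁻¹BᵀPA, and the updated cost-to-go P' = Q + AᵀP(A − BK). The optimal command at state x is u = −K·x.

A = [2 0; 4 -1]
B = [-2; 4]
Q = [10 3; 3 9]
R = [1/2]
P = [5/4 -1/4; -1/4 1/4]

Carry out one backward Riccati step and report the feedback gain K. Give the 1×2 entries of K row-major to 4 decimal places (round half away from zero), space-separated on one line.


-0.0741 -0.1111

BᵀP = [-3.5000 1.5000]
S = R + BᵀPB = [1/2] + [13.0000] = [13.5000]
BᵀPA = [-1.0000 -1.5000]
K = S⁻¹·BᵀPA = [-0.0741 -0.1111]
A−BK = [1.8519 -0.2222; 4.2963 -0.5556]
AᵀP(A−BK) = [4.9259 -0.6111; -0.6111 0.0833]
P' = Q + AᵀP(A−BK) = [14.9259 2.3889; 2.3889 9.0833]
tr(P') = 24.0093


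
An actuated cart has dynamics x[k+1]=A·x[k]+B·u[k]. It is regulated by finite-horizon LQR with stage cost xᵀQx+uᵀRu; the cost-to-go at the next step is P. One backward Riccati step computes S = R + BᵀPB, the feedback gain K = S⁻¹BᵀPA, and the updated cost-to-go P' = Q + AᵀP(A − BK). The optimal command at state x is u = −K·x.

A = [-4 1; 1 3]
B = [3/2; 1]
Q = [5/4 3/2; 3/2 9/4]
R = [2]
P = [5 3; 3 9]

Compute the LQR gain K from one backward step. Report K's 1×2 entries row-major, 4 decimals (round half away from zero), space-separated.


-0.9120 1.6320

BᵀP = [10.5000 13.5000]
S = R + BᵀPB = [2] + [29.2500] = [31.2500]
BᵀPA = [-28.5000 51.0000]
K = S⁻¹·BᵀPA = [-0.9120 1.6320]
A−BK = [-2.6320 -1.4480; 1.9120 1.3680]
AᵀP(A−BK) = [39.0080 20.5120; 20.5120 20.7680]
P' = Q + AᵀP(A−BK) = [40.2580 22.0120; 22.0120 23.0180]
tr(P') = 63.2760


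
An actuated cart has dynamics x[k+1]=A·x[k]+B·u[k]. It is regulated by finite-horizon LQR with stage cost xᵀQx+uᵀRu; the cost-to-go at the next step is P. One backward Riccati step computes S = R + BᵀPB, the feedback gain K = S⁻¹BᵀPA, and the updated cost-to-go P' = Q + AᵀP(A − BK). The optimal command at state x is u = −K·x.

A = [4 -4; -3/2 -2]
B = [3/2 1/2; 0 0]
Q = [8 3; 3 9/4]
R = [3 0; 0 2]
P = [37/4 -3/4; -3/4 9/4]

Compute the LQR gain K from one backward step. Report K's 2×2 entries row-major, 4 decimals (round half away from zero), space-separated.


2.0962 -1.9519 1.0481 -0.9759

BᵀP = [13.8750 -1.1250; 4.6250 -0.3750]
S = R + BᵀPB = [3 0; 0 2] + [20.8125 6.9375; 6.9375 2.3125] = [23.8125 6.9375; 6.9375 4.3125]
BᵀPA = [57.1875 -53.2500; 19.0625 -17.7500]
K = S⁻¹·BᵀPA = [2.0962 -1.9519; 1.0481 -0.9759]
A−BK = [0.3316 -0.5842; -1.5000 -2.0000]
AᵀP(A−BK) = [22.2053 -9.5223; -9.5223 23.7388]
P' = Q + AᵀP(A−BK) = [30.2053 -6.5223; -6.5223 25.9888]
tr(P') = 56.1942


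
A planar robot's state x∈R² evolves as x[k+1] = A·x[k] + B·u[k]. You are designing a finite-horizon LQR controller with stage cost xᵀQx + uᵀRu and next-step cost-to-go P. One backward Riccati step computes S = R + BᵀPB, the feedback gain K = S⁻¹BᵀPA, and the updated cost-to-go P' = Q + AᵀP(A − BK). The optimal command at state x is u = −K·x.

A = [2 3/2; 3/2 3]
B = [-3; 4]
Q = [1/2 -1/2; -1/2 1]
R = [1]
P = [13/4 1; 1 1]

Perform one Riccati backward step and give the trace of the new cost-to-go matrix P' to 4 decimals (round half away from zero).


42.1461

BᵀP = [-5.7500 1.0000]
S = R + BᵀPB = [1] + [21.2500] = [22.2500]
BᵀPA = [-10.0000 -5.6250]
K = S⁻¹·BᵀPA = [-0.4494 -0.2528]
A−BK = [0.6517 0.7416; 3.2978 4.0112]
AᵀP(A−BK) = [16.7556 19.9719; 19.9719 23.8904]
P' = Q + AᵀP(A−BK) = [17.2556 19.4719; 19.4719 24.8904]
tr(P') = 42.1461


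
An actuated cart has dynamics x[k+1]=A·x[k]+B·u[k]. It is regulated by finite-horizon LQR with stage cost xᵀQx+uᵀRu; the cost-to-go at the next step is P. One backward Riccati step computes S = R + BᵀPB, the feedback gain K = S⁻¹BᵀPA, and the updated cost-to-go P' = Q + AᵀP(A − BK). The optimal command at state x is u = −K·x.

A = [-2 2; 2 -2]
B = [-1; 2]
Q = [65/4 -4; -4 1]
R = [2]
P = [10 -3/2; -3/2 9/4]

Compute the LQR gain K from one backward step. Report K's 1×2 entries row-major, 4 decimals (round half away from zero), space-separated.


BᵀP = [-13.0000 6.0000]
S = R + BᵀPB = [2] + [25.0000] = [27.0000]
BᵀPA = [38.0000 -38.0000]
K = S⁻¹·BᵀPA = [1.4074 -1.4074]
A−BK = [-0.5926 0.5926; -0.8148 0.8148]
AᵀP(A−BK) = [7.5185 -7.5185; -7.5185 7.5185]
P' = Q + AᵀP(A−BK) = [23.7685 -11.5185; -11.5185 8.5185]
tr(P') = 32.2870

1.4074 -1.4074


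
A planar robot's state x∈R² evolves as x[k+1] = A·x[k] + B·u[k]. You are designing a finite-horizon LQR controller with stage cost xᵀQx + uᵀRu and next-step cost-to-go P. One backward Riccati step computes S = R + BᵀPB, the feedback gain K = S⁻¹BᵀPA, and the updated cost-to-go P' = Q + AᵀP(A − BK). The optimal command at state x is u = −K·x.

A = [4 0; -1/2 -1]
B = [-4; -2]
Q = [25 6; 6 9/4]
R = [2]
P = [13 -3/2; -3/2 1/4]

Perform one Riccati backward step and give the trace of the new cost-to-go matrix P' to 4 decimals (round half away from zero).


BᵀP = [-49.0000 5.5000]
S = R + BᵀPB = [2] + [185.0000] = [187.0000]
BᵀPA = [-198.7500 -5.5000]
K = S⁻¹·BᵀPA = [-1.0628 -0.0294]
A−BK = [-0.2513 -0.1176; -2.6257 -1.0588]
AᵀP(A−BK) = [2.8242 0.2794; 0.2794 0.0882]
P' = Q + AᵀP(A−BK) = [27.8242 6.2794; 6.2794 2.3382]
tr(P') = 30.1624

30.1624


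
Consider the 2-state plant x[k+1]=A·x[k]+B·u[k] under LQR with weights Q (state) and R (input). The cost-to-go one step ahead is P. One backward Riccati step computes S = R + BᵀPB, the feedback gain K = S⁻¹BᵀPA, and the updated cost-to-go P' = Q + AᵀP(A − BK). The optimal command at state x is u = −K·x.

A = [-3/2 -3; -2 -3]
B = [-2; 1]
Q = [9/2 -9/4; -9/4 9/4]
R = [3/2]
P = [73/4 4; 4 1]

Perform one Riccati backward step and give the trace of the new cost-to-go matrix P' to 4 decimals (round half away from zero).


BᵀP = [-32.5000 -7.0000]
S = R + BᵀPB = [3/2] + [58.0000] = [59.5000]
BᵀPA = [62.7500 118.5000]
K = S⁻¹·BᵀPA = [1.0546 1.9916]
A−BK = [0.6092 0.9832; -3.0546 -4.9916]
AᵀP(A−BK) = [2.8850 5.1523; 5.1523 9.2458]
P' = Q + AᵀP(A−BK) = [7.3850 2.9023; 2.9023 11.4958]
tr(P') = 18.8808

18.8808


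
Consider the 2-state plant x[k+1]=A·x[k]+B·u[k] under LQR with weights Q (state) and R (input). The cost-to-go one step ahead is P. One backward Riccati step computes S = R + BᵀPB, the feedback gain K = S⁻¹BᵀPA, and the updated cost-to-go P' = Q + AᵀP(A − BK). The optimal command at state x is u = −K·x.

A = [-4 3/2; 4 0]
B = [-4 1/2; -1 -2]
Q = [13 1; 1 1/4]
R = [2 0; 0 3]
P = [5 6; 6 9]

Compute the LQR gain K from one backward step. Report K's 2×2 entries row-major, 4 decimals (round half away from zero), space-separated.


0.3355 -0.3100 -1.4082 0.0772

BᵀP = [-26.0000 -33.0000; -9.5000 -15.0000]
S = R + BᵀPB = [2 0; 0 3] + [137.0000 53.0000; 53.0000 25.2500] = [139.0000 53.0000; 53.0000 28.2500]
BᵀPA = [-28.0000 -39.0000; -22.0000 -14.2500]
K = S⁻¹·BᵀPA = [0.3355 -0.3100; -1.4082 0.0772]
A−BK = [-1.9539 0.2214; 1.5191 -0.1557]
AᵀP(A−BK) = [10.4138 -0.9823; -0.9823 0.2597]
P' = Q + AᵀP(A−BK) = [23.4138 0.0177; 0.0177 0.5097]
tr(P') = 23.9235


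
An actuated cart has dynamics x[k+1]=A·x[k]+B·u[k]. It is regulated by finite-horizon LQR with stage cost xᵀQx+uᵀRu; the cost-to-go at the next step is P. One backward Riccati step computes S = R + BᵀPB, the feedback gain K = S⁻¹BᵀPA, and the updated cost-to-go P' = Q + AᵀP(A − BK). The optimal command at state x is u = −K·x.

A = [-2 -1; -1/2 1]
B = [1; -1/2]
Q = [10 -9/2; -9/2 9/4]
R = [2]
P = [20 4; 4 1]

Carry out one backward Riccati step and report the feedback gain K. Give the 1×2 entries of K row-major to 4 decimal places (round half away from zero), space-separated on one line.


-2.0685 -0.7945

BᵀP = [18.0000 3.5000]
S = R + BᵀPB = [2] + [16.2500] = [18.2500]
BᵀPA = [-37.7500 -14.5000]
K = S⁻¹·BᵀPA = [-2.0685 -0.7945]
A−BK = [0.0685 -0.2055; -1.5342 0.6027]
AᵀP(A−BK) = [10.1644 3.5068; 3.5068 1.4795]
P' = Q + AᵀP(A−BK) = [20.1644 -0.9932; -0.9932 3.7295]
tr(P') = 23.8938
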